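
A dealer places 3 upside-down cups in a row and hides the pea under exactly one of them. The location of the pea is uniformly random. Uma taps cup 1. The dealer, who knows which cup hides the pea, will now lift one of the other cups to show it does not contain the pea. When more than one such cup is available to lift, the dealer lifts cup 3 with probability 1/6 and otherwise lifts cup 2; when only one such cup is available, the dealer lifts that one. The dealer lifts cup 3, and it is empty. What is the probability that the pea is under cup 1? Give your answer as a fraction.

Apply Bayes' rule, conditioning on where the pea actually is.
If it is under cup 1 (prior 1/3): cup 3 is available, opened with probability 1/6; weight (1/3)·(1/6) = 1/18.
If it is under cup 2 (prior 1/3): only cup 3 is available, probability 1; weight (1/3)·1 = 1/3.
If it is under cup 3 (prior 1/3): the dealer opened cup 3, so this case is ruled out; weight (1/3)·0 = 0.
The weights sum to 7/18.
So P(the pea under cup 1 | the dealer opened cup 3) = (1/18) / (7/18) = 1/7.

1/7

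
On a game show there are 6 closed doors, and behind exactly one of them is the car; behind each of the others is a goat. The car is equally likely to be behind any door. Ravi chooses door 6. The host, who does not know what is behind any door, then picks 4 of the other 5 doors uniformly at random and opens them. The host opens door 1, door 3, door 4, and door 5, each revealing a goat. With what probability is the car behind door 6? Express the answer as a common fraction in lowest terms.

1/2

Condition on the true location of the car.
If it is behind any of doors 1, 3, 4, and 5 (prior 1/6 each): that door was opened and seen not to hold the prize — ruled out; weight (1/6)·0 = 0 each.
If it is behind either of doors 2 and 6 (prior 1/6 each): the host picks exactly this set with probability 1/5 regardless, and none is the prize; weight (1/6)·(1/5) = 1/30 each.
The weights sum to 1/15.
So P(the car behind door 6 | the host opened door 1, door 3, door 4, and door 5) = (1/30) / (1/15) = 1/2.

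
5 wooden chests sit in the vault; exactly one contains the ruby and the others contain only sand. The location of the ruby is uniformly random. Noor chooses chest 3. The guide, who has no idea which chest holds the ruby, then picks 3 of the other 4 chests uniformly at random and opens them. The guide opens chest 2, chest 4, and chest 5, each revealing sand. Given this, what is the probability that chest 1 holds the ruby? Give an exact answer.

1/2

Consider each possible location of the ruby in turn.
If it is in either of chests 1 and 3 (prior 1/5 each): the guide picks exactly this set with probability 1/4 regardless, and none is the prize; weight (1/5)·(1/4) = 1/20 each.
If it is in any of chests 2, 4, and 5 (prior 1/5 each): that chest was opened and seen not to hold the prize — ruled out; weight (1/5)·0 = 0 each.
The weights sum to 1/10.
So P(the ruby in chest 1 | the guide opened chest 2, chest 4, and chest 5) = (1/20) / (1/10) = 1/2.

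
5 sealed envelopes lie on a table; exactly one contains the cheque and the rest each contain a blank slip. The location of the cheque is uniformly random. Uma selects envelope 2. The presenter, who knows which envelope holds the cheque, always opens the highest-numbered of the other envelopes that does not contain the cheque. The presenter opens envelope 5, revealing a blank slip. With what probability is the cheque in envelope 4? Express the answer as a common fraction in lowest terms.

Apply Bayes' rule, conditioning on where the cheque actually is.
If it is in any of envelopes 1, 2, 3, and 4 (prior 1/5 each): envelope 5 is the highest-numbered option available, probability 1; weight (1/5)·1 = 1/5 each.
If it is in envelope 5 (prior 1/5): the presenter opened envelope 5, so this case is ruled out; weight (1/5)·0 = 0.
The weights sum to 4/5.
So P(the cheque in envelope 4 | the presenter opened envelope 5) = (1/5) / (4/5) = 1/4.

1/4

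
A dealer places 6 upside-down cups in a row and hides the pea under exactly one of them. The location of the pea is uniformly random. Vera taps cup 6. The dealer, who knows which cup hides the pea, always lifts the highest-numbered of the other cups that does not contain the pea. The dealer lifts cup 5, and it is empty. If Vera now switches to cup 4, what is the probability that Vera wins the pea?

Condition on the true location of the pea.
If it is under any of cups 1, 2, 3, 4, and 6 (prior 1/6 each): cup 5 is the highest-numbered option available, probability 1; weight (1/6)·1 = 1/6 each.
If it is under cup 5 (prior 1/6): the dealer opened cup 5, so this case is ruled out; weight (1/6)·0 = 0.
The weights sum to 5/6.
So P(the pea under cup 4 | the dealer opened cup 5) = (1/6) / (5/6) = 1/5.

1/5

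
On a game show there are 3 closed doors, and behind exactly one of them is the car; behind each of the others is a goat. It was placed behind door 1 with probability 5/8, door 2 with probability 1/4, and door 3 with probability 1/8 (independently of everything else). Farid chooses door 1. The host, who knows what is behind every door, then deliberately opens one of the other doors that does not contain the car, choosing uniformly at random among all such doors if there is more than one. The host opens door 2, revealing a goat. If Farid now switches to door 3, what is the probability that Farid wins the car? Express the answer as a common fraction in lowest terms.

2/7

Condition on the true location of the car.
If it is behind door 1 (prior 5/8): the host has 2 equally likely choices, so probability 1/2; weight (5/8)·(1/2) = 5/16.
If it is behind door 2 (prior 1/4): the host opened door 2, so this case is ruled out; weight (1/4)·0 = 0.
If it is behind door 3 (prior 1/8): the host has no choice, probability 1; weight (1/8)·1 = 1/8.
The weights sum to 7/16.
So P(the car behind door 3 | the host opened door 2) = (1/8) / (7/16) = 2/7.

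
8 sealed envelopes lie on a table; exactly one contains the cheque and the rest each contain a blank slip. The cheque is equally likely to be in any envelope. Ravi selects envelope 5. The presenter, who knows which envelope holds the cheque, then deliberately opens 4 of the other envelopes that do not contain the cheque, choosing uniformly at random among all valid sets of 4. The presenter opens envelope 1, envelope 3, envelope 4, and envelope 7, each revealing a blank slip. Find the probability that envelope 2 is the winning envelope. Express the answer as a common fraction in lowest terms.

7/24

Consider each possible location of the cheque in turn.
If it is in any of envelopes 1, 3, 4, and 7 (prior 1/8 each): that envelope was opened and seen not to hold the prize — ruled out; weight (1/8)·0 = 0 each.
If it is in any of envelopes 2, 6, and 8 (prior 1/8 each): the presenter has 15 equally likely choices, so probability 1/15; weight (1/8)·(1/15) = 1/120 each.
If it is in envelope 5 (prior 1/8): the presenter has 35 equally likely choices, so probability 1/35; weight (1/8)·(1/35) = 1/280.
The weights sum to 1/35.
So P(the cheque in envelope 2 | the presenter opened envelope 1, envelope 3, envelope 4, and envelope 7) = (1/120) / (1/35) = 7/24.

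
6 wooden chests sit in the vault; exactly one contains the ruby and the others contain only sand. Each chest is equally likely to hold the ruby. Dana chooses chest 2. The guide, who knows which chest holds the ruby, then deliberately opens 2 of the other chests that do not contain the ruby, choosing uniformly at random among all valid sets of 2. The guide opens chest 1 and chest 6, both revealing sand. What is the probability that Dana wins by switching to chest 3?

5/18

Condition on the true location of the ruby.
If it is in either of chests 1 and 6 (prior 1/6 each): that chest was opened and seen not to hold the prize — ruled out; weight (1/6)·0 = 0 each.
If it is in chest 2 (prior 1/6): the guide has 10 equally likely choices, so probability 1/10; weight (1/6)·(1/10) = 1/60.
If it is in any of chests 3, 4, and 5 (prior 1/6 each): the guide has 6 equally likely choices, so probability 1/6; weight (1/6)·(1/6) = 1/36 each.
The weights sum to 1/10.
So P(the ruby in chest 3 | the guide opened chest 1 and chest 6) = (1/36) / (1/10) = 5/18.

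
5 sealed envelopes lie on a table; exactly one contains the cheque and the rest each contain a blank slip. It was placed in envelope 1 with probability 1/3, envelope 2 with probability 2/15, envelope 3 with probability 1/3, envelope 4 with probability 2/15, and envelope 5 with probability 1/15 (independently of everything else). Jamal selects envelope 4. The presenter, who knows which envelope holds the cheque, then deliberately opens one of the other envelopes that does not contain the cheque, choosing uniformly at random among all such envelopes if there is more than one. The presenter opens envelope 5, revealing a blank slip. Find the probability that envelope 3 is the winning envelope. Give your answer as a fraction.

10/27

Consider each possible location of the cheque in turn.
If it is in either of envelopes 1 and 3 (prior 1/3 each): the presenter has 3 equally likely choices, so probability 1/3; weight (1/3)·(1/3) = 1/9 each.
If it is in envelope 2 (prior 2/15): the presenter has 3 equally likely choices, so probability 1/3; weight (2/15)·(1/3) = 2/45.
If it is in envelope 4 (prior 2/15): the presenter has 4 equally likely choices, so probability 1/4; weight (2/15)·(1/4) = 1/30.
If it is in envelope 5 (prior 1/15): the presenter opened envelope 5, so this case is ruled out; weight (1/15)·0 = 0.
The weights sum to 3/10.
So P(the cheque in envelope 3 | the presenter opened envelope 5) = (1/9) / (3/10) = 10/27.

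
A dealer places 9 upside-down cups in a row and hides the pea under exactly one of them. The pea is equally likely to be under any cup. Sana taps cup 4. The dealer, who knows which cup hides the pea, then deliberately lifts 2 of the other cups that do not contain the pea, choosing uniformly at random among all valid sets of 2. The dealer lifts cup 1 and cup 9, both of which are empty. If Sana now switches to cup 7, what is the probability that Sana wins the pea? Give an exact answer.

4/27

Condition on the true location of the pea.
If it is under either of cups 1 and 9 (prior 1/9 each): that cup was opened and seen not to hold the prize — ruled out; weight (1/9)·0 = 0 each.
If it is under any of cups 2, 3, 5, 6, 7, and 8 (prior 1/9 each): the dealer has 21 equally likely choices, so probability 1/21; weight (1/9)·(1/21) = 1/189 each.
If it is under cup 4 (prior 1/9): the dealer has 28 equally likely choices, so probability 1/28; weight (1/9)·(1/28) = 1/252.
The weights sum to 1/28.
So P(the pea under cup 7 | the dealer opened cup 1 and cup 9) = (1/189) / (1/28) = 4/27.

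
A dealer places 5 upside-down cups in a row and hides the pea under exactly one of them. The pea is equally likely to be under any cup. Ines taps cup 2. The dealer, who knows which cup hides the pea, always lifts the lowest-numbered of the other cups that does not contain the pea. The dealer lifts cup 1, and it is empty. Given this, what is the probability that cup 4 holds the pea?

Apply Bayes' rule, conditioning on where the pea actually is.
If it is under cup 1 (prior 1/5): the dealer opened cup 1, so this case is ruled out; weight (1/5)·0 = 0.
If it is under any of cups 2, 3, 4, and 5 (prior 1/5 each): cup 1 is the lowest-numbered option available, probability 1; weight (1/5)·1 = 1/5 each.
The weights sum to 4/5.
So P(the pea under cup 4 | the dealer opened cup 1) = (1/5) / (4/5) = 1/4.

1/4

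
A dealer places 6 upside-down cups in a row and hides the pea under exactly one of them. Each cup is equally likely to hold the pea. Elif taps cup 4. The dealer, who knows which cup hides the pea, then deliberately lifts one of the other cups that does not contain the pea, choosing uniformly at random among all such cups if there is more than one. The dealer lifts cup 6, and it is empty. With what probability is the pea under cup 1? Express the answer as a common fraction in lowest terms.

5/24

Apply Bayes' rule, conditioning on where the pea actually is.
If it is under any of cups 1, 2, 3, and 5 (prior 1/6 each): the dealer has 4 equally likely choices, so probability 1/4; weight (1/6)·(1/4) = 1/24 each.
If it is under cup 4 (prior 1/6): the dealer has 5 equally likely choices, so probability 1/5; weight (1/6)·(1/5) = 1/30.
If it is under cup 6 (prior 1/6): the dealer opened cup 6, so this case is ruled out; weight (1/6)·0 = 0.
The weights sum to 1/5.
So P(the pea under cup 1 | the dealer opened cup 6) = (1/24) / (1/5) = 5/24.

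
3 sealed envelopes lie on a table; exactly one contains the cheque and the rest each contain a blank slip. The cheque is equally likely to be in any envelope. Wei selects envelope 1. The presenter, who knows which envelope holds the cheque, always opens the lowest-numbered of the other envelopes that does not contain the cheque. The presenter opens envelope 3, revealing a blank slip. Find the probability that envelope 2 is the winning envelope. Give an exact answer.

1

Condition on the true location of the cheque.
If it is in envelope 1 (prior 1/3): the presenter would have opened envelope 2 instead, probability 0; weight (1/3)·0 = 0.
If it is in envelope 2 (prior 1/3): envelope 3 is the lowest-numbered option available, probability 1; weight (1/3)·1 = 1/3.
If it is in envelope 3 (prior 1/3): the presenter opened envelope 3, so this case is ruled out; weight (1/3)·0 = 0.
The weights sum to 1/3.
So P(the cheque in envelope 2 | the presenter opened envelope 3) = (1/3) / (1/3) = 1.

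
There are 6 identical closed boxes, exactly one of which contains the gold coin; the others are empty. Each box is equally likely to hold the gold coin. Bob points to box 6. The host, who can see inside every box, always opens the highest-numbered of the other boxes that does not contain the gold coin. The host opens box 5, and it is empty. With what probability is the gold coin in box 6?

1/5

Apply Bayes' rule, conditioning on where the gold coin actually is.
If it is in any of boxes 1, 2, 3, 4, and 6 (prior 1/6 each): box 5 is the highest-numbered option available, probability 1; weight (1/6)·1 = 1/6 each.
If it is in box 5 (prior 1/6): the host opened box 5, so this case is ruled out; weight (1/6)·0 = 0.
The weights sum to 5/6.
So P(the gold coin in box 6 | the host opened box 5) = (1/6) / (5/6) = 1/5.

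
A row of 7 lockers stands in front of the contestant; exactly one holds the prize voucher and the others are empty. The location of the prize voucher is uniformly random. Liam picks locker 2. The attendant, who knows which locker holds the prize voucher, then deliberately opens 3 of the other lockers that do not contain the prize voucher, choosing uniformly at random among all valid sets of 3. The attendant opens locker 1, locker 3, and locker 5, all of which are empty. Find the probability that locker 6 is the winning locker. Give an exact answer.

2/7

Condition on the true location of the prize voucher.
If it is in any of lockers 1, 3, and 5 (prior 1/7 each): that locker was opened and seen not to hold the prize — ruled out; weight (1/7)·0 = 0 each.
If it is in locker 2 (prior 1/7): the attendant has 20 equally likely choices, so probability 1/20; weight (1/7)·(1/20) = 1/140.
If it is in any of lockers 4, 6, and 7 (prior 1/7 each): the attendant has 10 equally likely choices, so probability 1/10; weight (1/7)·(1/10) = 1/70 each.
The weights sum to 1/20.
So P(the prize voucher in locker 6 | the attendant opened locker 1, locker 3, and locker 5) = (1/70) / (1/20) = 2/7.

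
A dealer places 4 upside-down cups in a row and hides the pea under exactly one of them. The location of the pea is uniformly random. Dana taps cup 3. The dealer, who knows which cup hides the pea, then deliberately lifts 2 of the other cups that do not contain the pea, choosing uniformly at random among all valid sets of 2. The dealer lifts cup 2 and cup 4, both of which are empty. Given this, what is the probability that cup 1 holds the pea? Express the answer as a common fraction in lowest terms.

3/4

Condition on the true location of the pea.
If it is under cup 1 (prior 1/4): the dealer has no choice, probability 1; weight (1/4)·1 = 1/4.
If it is under either of cups 2 and 4 (prior 1/4 each): that cup was opened and seen not to hold the prize — ruled out; weight (1/4)·0 = 0 each.
If it is under cup 3 (prior 1/4): the dealer has 3 equally likely choices, so probability 1/3; weight (1/4)·(1/3) = 1/12.
The weights sum to 1/3.
So P(the pea under cup 1 | the dealer opened cup 2 and cup 4) = (1/4) / (1/3) = 3/4.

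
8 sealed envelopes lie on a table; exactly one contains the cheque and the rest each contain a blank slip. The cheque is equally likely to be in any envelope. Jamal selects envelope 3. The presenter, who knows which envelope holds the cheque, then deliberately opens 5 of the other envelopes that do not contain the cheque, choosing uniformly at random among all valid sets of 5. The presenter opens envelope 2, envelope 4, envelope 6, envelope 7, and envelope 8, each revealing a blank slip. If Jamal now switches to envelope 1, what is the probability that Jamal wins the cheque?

Consider each possible location of the cheque in turn.
If it is in either of envelopes 1 and 5 (prior 1/8 each): the presenter has 6 equally likely choices, so probability 1/6; weight (1/8)·(1/6) = 1/48 each.
If it is in any of envelopes 2, 4, 6, 7, and 8 (prior 1/8 each): that envelope was opened and seen not to hold the prize — ruled out; weight (1/8)·0 = 0 each.
If it is in envelope 3 (prior 1/8): the presenter has 21 equally likely choices, so probability 1/21; weight (1/8)·(1/21) = 1/168.
The weights sum to 1/21.
So P(the cheque in envelope 1 | the presenter opened envelope 2, envelope 4, envelope 6, envelope 7, and envelope 8) = (1/48) / (1/21) = 7/16.

7/16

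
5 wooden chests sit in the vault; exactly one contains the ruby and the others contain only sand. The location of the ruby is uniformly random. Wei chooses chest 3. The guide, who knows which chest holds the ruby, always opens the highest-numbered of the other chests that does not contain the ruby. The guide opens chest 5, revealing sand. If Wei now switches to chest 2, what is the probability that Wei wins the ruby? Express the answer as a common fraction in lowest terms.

Consider each possible location of the ruby in turn.
If it is in any of chests 1, 2, 3, and 4 (prior 1/5 each): chest 5 is the highest-numbered option available, probability 1; weight (1/5)·1 = 1/5 each.
If it is in chest 5 (prior 1/5): the guide opened chest 5, so this case is ruled out; weight (1/5)·0 = 0.
The weights sum to 4/5.
So P(the ruby in chest 2 | the guide opened chest 5) = (1/5) / (4/5) = 1/4.

1/4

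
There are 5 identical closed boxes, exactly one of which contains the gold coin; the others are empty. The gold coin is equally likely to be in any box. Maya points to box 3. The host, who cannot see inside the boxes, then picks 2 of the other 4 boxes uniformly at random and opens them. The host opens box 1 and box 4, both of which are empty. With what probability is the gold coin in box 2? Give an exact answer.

Because the host chose which boxes to open without knowing where the gold coin is, the choice is independent of the prize location. Learning that none of the 2 opened boxes holds the gold coin simply rules out those 2 locations and leaves the remaining 3 boxes still equally likely by symmetry.
So P(the gold coin in box 2) = 1/3.

1/3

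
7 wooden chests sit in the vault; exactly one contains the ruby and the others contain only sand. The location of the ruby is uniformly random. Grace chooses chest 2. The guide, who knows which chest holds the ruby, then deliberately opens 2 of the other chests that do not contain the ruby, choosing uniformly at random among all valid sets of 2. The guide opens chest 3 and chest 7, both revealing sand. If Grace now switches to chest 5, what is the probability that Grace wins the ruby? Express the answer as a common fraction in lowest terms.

3/14

Consider each possible location of the ruby in turn.
If it is in any of chests 1, 4, 5, and 6 (prior 1/7 each): the guide has 10 equally likely choices, so probability 1/10; weight (1/7)·(1/10) = 1/70 each.
If it is in chest 2 (prior 1/7): the guide has 15 equally likely choices, so probability 1/15; weight (1/7)·(1/15) = 1/105.
If it is in either of chests 3 and 7 (prior 1/7 each): that chest was opened and seen not to hold the prize — ruled out; weight (1/7)·0 = 0 each.
The weights sum to 1/15.
So P(the ruby in chest 5 | the guide opened chest 3 and chest 7) = (1/70) / (1/15) = 3/14.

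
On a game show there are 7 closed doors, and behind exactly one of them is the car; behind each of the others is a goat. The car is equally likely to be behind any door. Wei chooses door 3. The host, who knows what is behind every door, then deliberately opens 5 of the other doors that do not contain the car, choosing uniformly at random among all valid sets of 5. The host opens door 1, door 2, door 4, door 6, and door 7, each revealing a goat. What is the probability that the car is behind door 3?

1/7

Condition on the true location of the car.
If it is behind any of doors 1, 2, 4, 6, and 7 (prior 1/7 each): that door was opened and seen not to hold the prize — ruled out; weight (1/7)·0 = 0 each.
If it is behind door 3 (prior 1/7): the host has 6 equally likely choices, so probability 1/6; weight (1/7)·(1/6) = 1/42.
If it is behind door 5 (prior 1/7): the host has no choice, probability 1; weight (1/7)·1 = 1/7.
The weights sum to 1/6.
So P(the car behind door 3 | the host opened door 1, door 2, door 4, door 6, and door 7) = (1/42) / (1/6) = 1/7.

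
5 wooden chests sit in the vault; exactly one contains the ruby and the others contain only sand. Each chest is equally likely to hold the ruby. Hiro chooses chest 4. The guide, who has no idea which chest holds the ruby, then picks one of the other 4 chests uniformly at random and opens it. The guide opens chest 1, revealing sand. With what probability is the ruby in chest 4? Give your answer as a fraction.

Because the guide chose which chest to open without knowing where the ruby is, the choice is independent of the prize location. Learning that chest 1 does not hold the ruby simply rules out that one location and leaves the remaining 4 chests still equally likely by symmetry.
So P(the ruby in chest 4) = 1/4.

1/4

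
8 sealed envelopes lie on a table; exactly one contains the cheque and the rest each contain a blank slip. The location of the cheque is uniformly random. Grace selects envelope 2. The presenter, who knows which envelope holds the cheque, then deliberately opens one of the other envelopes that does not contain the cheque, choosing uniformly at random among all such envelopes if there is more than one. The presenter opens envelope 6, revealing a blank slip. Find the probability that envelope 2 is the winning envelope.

1/8

Consider each possible location of the cheque in turn.
If it is in any of envelopes 1, 3, 4, 5, 7, and 8 (prior 1/8 each): the presenter has 6 equally likely choices, so probability 1/6; weight (1/8)·(1/6) = 1/48 each.
If it is in envelope 2 (prior 1/8): the presenter has 7 equally likely choices, so probability 1/7; weight (1/8)·(1/7) = 1/56.
If it is in envelope 6 (prior 1/8): the presenter opened envelope 6, so this case is ruled out; weight (1/8)·0 = 0.
The weights sum to 1/7.
So P(the cheque in envelope 2 | the presenter opened envelope 6) = (1/56) / (1/7) = 1/8.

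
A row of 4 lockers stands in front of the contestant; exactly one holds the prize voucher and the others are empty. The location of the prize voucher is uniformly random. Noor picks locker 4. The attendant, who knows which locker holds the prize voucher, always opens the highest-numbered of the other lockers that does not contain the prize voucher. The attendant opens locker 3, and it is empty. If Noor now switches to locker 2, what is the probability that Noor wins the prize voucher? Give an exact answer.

1/3

Condition on the true location of the prize voucher.
If it is in any of lockers 1, 2, and 4 (prior 1/4 each): locker 3 is the highest-numbered option available, probability 1; weight (1/4)·1 = 1/4 each.
If it is in locker 3 (prior 1/4): the attendant opened locker 3, so this case is ruled out; weight (1/4)·0 = 0.
The weights sum to 3/4.
So P(the prize voucher in locker 2 | the attendant opened locker 3) = (1/4) / (3/4) = 1/3.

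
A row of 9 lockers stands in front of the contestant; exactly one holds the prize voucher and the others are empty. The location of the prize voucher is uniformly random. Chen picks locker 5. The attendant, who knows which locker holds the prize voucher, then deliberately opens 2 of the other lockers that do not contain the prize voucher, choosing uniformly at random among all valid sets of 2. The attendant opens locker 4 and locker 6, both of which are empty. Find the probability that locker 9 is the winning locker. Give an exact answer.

Consider each possible location of the prize voucher in turn.
If it is in any of lockers 1, 2, 3, 7, 8, and 9 (prior 1/9 each): the attendant has 21 equally likely choices, so probability 1/21; weight (1/9)·(1/21) = 1/189 each.
If it is in either of lockers 4 and 6 (prior 1/9 each): that locker was opened and seen not to hold the prize — ruled out; weight (1/9)·0 = 0 each.
If it is in locker 5 (prior 1/9): the attendant has 28 equally likely choices, so probability 1/28; weight (1/9)·(1/28) = 1/252.
The weights sum to 1/28.
So P(the prize voucher in locker 9 | the attendant opened locker 4 and locker 6) = (1/189) / (1/28) = 4/27.

4/27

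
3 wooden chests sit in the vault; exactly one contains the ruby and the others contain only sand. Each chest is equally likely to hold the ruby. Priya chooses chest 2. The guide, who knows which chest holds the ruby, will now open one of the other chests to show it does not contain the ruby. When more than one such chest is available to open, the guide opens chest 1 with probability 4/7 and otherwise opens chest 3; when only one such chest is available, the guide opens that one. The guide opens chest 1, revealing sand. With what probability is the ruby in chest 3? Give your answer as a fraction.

Condition on the true location of the ruby.
If it is in chest 1 (prior 1/3): the guide opened chest 1, so this case is ruled out; weight (1/3)·0 = 0.
If it is in chest 2 (prior 1/3): chest 1 is available, opened with probability 4/7; weight (1/3)·(4/7) = 4/21.
If it is in chest 3 (prior 1/3): only chest 1 is available, probability 1; weight (1/3)·1 = 1/3.
The weights sum to 11/21.
So P(the ruby in chest 3 | the guide opened chest 1) = (1/3) / (11/21) = 7/11.

7/11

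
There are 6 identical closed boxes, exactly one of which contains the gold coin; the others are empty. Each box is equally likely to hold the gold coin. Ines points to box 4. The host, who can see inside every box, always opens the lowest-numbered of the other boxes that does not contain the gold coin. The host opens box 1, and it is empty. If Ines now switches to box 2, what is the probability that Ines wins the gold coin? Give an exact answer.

1/5

Consider each possible location of the gold coin in turn.
If it is in box 1 (prior 1/6): the host opened box 1, so this case is ruled out; weight (1/6)·0 = 0.
If it is in any of boxes 2, 3, 4, 5, and 6 (prior 1/6 each): box 1 is the lowest-numbered option available, probability 1; weight (1/6)·1 = 1/6 each.
The weights sum to 5/6.
So P(the gold coin in box 2 | the host opened box 1) = (1/6) / (5/6) = 1/5.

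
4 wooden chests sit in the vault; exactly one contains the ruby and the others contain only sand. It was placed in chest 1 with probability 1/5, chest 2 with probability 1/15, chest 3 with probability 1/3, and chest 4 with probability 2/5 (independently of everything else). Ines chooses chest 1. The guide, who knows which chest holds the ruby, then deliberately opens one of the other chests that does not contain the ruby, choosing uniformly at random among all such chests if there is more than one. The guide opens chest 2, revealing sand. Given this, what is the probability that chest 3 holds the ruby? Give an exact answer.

5/13

Consider each possible location of the ruby in turn.
If it is in chest 1 (prior 1/5): the guide has 3 equally likely choices, so probability 1/3; weight (1/5)·(1/3) = 1/15.
If it is in chest 2 (prior 1/15): the guide opened chest 2, so this case is ruled out; weight (1/15)·0 = 0.
If it is in chest 3 (prior 1/3): the guide has 2 equally likely choices, so probability 1/2; weight (1/3)·(1/2) = 1/6.
If it is in chest 4 (prior 2/5): the guide has 2 equally likely choices, so probability 1/2; weight (2/5)·(1/2) = 1/5.
The weights sum to 13/30.
So P(the ruby in chest 3 | the guide opened chest 2) = (1/6) / (13/30) = 5/13.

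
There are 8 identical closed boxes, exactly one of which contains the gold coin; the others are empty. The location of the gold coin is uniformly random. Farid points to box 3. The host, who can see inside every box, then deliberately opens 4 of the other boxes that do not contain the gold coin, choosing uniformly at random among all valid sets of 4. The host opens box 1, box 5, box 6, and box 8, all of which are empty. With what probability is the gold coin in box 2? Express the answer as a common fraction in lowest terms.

Consider each possible location of the gold coin in turn.
If it is in any of boxes 1, 5, 6, and 8 (prior 1/8 each): that box was opened and seen not to hold the prize — ruled out; weight (1/8)·0 = 0 each.
If it is in any of boxes 2, 4, and 7 (prior 1/8 each): the host has 15 equally likely choices, so probability 1/15; weight (1/8)·(1/15) = 1/120 each.
If it is in box 3 (prior 1/8): the host has 35 equally likely choices, so probability 1/35; weight (1/8)·(1/35) = 1/280.
The weights sum to 1/35.
So P(the gold coin in box 2 | the host opened box 1, box 5, box 6, and box 8) = (1/120) / (1/35) = 7/24.

7/24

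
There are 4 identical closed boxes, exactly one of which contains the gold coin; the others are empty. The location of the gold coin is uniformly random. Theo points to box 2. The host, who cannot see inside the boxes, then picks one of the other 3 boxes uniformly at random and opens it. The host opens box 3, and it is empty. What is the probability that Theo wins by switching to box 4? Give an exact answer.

1/3

Because the host chose which box to open without knowing where the gold coin is, the choice is independent of the prize location. Learning that box 3 does not hold the gold coin simply rules out that one location and leaves the remaining 3 boxes still equally likely by symmetry.
So P(the gold coin in box 4) = 1/3.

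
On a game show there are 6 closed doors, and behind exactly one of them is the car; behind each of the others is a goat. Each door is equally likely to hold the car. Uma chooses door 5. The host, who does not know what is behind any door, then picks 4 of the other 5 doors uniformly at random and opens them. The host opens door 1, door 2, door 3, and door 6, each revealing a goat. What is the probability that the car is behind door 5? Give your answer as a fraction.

1/2

Condition on the true location of the car.
If it is behind any of doors 1, 2, 3, and 6 (prior 1/6 each): that door was opened and seen not to hold the prize — ruled out; weight (1/6)·0 = 0 each.
If it is behind either of doors 4 and 5 (prior 1/6 each): the host picks exactly this set with probability 1/5 regardless, and none is the prize; weight (1/6)·(1/5) = 1/30 each.
The weights sum to 1/15.
So P(the car behind door 5 | the host opened door 1, door 2, door 3, and door 6) = (1/30) / (1/15) = 1/2.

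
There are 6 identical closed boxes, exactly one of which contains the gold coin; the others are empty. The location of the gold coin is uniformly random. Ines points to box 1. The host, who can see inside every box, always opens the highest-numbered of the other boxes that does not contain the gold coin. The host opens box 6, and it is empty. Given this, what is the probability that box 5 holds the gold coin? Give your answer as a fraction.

1/5

Apply Bayes' rule, conditioning on where the gold coin actually is.
If it is in any of boxes 1, 2, 3, 4, and 5 (prior 1/6 each): box 6 is the highest-numbered option available, probability 1; weight (1/6)·1 = 1/6 each.
If it is in box 6 (prior 1/6): the host opened box 6, so this case is ruled out; weight (1/6)·0 = 0.
The weights sum to 5/6.
So P(the gold coin in box 5 | the host opened box 6) = (1/6) / (5/6) = 1/5.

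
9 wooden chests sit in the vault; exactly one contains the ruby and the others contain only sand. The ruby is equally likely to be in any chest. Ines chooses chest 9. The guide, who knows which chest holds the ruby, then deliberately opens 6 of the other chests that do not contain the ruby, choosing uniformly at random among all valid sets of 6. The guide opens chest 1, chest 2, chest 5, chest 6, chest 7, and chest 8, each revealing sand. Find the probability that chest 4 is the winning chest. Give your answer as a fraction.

Condition on the true location of the ruby.
If it is in any of chests 1, 2, 5, 6, 7, and 8 (prior 1/9 each): that chest was opened and seen not to hold the prize — ruled out; weight (1/9)·0 = 0 each.
If it is in either of chests 3 and 4 (prior 1/9 each): the guide has 7 equally likely choices, so probability 1/7; weight (1/9)·(1/7) = 1/63 each.
If it is in chest 9 (prior 1/9): the guide has 28 equally likely choices, so probability 1/28; weight (1/9)·(1/28) = 1/252.
The weights sum to 1/28.
So P(the ruby in chest 4 | the guide opened chest 1, chest 2, chest 5, chest 6, chest 7, and chest 8) = (1/63) / (1/28) = 4/9.

4/9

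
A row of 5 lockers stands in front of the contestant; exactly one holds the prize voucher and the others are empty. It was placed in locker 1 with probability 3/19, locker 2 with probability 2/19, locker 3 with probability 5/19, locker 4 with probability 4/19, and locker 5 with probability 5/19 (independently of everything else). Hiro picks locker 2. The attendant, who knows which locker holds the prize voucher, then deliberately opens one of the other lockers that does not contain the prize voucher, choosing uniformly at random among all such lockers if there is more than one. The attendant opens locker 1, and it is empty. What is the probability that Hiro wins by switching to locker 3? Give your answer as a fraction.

Consider each possible location of the prize voucher in turn.
If it is in locker 1 (prior 3/19): the attendant opened locker 1, so this case is ruled out; weight (3/19)·0 = 0.
If it is in locker 2 (prior 2/19): the attendant has 4 equally likely choices, so probability 1/4; weight (2/19)·(1/4) = 1/38.
If it is in either of lockers 3 and 5 (prior 5/19 each): the attendant has 3 equally likely choices, so probability 1/3; weight (5/19)·(1/3) = 5/57 each.
If it is in locker 4 (prior 4/19): the attendant has 3 equally likely choices, so probability 1/3; weight (4/19)·(1/3) = 4/57.
The weights sum to 31/114.
So P(the prize voucher in locker 3 | the attendant opened locker 1) = (5/57) / (31/114) = 10/31.

10/31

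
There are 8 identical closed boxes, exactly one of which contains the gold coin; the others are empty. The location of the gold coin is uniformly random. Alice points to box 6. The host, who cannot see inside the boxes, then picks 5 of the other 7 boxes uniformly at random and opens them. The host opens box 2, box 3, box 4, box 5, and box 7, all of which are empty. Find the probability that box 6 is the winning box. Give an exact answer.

1/3

Consider each possible location of the gold coin in turn.
If it is in any of boxes 1, 6, and 8 (prior 1/8 each): the host picks exactly this set with probability 1/21 regardless, and none is the prize; weight (1/8)·(1/21) = 1/168 each.
If it is in any of boxes 2, 3, 4, 5, and 7 (prior 1/8 each): that box was opened and seen not to hold the prize — ruled out; weight (1/8)·0 = 0 each.
The weights sum to 1/56.
So P(the gold coin in box 6 | the host opened box 2, box 3, box 4, box 5, and box 7) = (1/168) / (1/56) = 1/3.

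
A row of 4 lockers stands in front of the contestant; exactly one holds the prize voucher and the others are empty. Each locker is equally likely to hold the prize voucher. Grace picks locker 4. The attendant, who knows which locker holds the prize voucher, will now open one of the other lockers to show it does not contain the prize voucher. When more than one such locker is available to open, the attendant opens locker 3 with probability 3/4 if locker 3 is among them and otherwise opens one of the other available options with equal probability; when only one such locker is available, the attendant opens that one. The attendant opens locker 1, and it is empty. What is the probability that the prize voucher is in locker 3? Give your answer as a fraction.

Apply Bayes' rule, conditioning on where the prize voucher actually is.
If it is in locker 1 (prior 1/4): the attendant opened locker 1, so this case is ruled out; weight (1/4)·0 = 0.
If it is in locker 2 (prior 1/4): locker 3 is available but not opened, probability 1/4; weight (1/4)·(1/4) = 1/16.
If it is in locker 3 (prior 1/4): locker 3 holds the prize so is unavailable; the attendant chooses uniformly among the 2 others, probability 1/2; weight (1/4)·(1/2) = 1/8.
If it is in locker 4 (prior 1/4): locker 3 is available but not opened; locker 1 gets probability (1 − 3/4)/2 = 1/8; weight (1/4)·(1/8) = 1/32.
The weights sum to 7/32.
So P(the prize voucher in locker 3 | the attendant opened locker 1) = (1/8) / (7/32) = 4/7.

4/7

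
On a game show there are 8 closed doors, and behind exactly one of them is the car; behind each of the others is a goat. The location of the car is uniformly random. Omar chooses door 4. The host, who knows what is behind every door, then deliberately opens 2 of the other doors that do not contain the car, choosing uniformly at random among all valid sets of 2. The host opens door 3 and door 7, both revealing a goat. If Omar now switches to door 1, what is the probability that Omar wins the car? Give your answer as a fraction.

7/40

Apply Bayes' rule, conditioning on where the car actually is.
If it is behind any of doors 1, 2, 5, 6, and 8 (prior 1/8 each): the host has 15 equally likely choices, so probability 1/15; weight (1/8)·(1/15) = 1/120 each.
If it is behind either of doors 3 and 7 (prior 1/8 each): that door was opened and seen not to hold the prize — ruled out; weight (1/8)·0 = 0 each.
If it is behind door 4 (prior 1/8): the host has 21 equally likely choices, so probability 1/21; weight (1/8)·(1/21) = 1/168.
The weights sum to 1/21.
So P(the car behind door 1 | the host opened door 3 and door 7) = (1/120) / (1/21) = 7/40.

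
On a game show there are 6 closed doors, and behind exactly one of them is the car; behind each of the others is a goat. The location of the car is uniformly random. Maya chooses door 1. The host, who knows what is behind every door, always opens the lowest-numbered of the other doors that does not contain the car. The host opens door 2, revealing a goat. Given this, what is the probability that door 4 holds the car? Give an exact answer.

Apply Bayes' rule, conditioning on where the car actually is.
If it is behind any of doors 1, 3, 4, 5, and 6 (prior 1/6 each): door 2 is the lowest-numbered option available, probability 1; weight (1/6)·1 = 1/6 each.
If it is behind door 2 (prior 1/6): the host opened door 2, so this case is ruled out; weight (1/6)·0 = 0.
The weights sum to 5/6.
So P(the car behind door 4 | the host opened door 2) = (1/6) / (5/6) = 1/5.

1/5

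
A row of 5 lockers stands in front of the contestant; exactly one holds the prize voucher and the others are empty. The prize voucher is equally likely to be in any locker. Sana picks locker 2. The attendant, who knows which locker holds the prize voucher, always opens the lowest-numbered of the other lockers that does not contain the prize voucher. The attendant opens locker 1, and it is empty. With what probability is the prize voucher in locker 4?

Condition on the true location of the prize voucher.
If it is in locker 1 (prior 1/5): the attendant opened locker 1, so this case is ruled out; weight (1/5)·0 = 0.
If it is in any of lockers 2, 3, 4, and 5 (prior 1/5 each): locker 1 is the lowest-numbered option available, probability 1; weight (1/5)·1 = 1/5 each.
The weights sum to 4/5.
So P(the prize voucher in locker 4 | the attendant opened locker 1) = (1/5) / (4/5) = 1/4.

1/4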